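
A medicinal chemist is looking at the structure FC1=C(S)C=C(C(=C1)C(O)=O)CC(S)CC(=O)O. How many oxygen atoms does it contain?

4

Scan the SMILES for O atoms (remember two-letter symbols like Cl and Br are single atoms).
Oxygen count: 4.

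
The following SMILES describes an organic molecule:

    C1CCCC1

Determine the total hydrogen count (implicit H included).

10

Walk through each heavy atom and fill implicit hydrogens from standard valence (C 4, N 3, O 2, S 2, halogen 1):
  atom 1: C, bond orders sum to 2 (valence 4) → 2 H
  atom 2: C, bond orders sum to 2 (valence 4) → 2 H
  atom 3: C, bond orders sum to 2 (valence 4) → 2 H
  atom 4: C, bond orders sum to 2 (valence 4) → 2 H
  atom 5: C, bond orders sum to 2 (valence 4) → 2 H
Total hydrogens: 10.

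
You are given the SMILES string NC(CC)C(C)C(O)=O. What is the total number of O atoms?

Scan the SMILES for O atoms (remember two-letter symbols like Cl and Br are single atoms).
Oxygen count: 2.

2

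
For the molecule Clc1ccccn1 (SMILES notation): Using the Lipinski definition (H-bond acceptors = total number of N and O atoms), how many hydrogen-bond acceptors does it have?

N atoms: 1; O atoms: 0.
Lipinski HBA = 1 + 0 = 1.

1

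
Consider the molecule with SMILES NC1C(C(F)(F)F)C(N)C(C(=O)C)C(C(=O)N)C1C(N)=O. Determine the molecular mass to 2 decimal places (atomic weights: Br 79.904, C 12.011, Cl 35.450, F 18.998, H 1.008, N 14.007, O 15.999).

310.28 g/mol

First, the molecular formula is C11H17F3N4O3 (counting implicit H from valence).
  C: 11 × 12.011 = 132.121
  F: 3 × 18.998 = 56.994
  H: 17 × 1.008 = 17.136
  N: 4 × 14.007 = 56.028
  O: 3 × 15.999 = 47.997
Sum: 11×12.011 + 3×18.998 + 17×1.008 + 4×14.007 + 3×15.999 = 310.276 → 310.28 g/mol.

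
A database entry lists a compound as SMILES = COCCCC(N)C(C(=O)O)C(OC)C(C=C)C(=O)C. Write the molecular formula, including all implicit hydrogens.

C14H25NO5

Walk through each heavy atom and fill implicit hydrogens from standard valence (C 4, N 3, O 2, S 2, halogen 1):
  atom 1: C, bond orders sum to 1 (valence 4) → 3 H
  atom 2: O, bond orders sum to 2 (valence 2) → 0 H
  atom 3: C, bond orders sum to 2 (valence 4) → 2 H
  atom 4: C, bond orders sum to 2 (valence 4) → 2 H
  atom 5: C, bond orders sum to 2 (valence 4) → 2 H
  atom 6: C, bond orders sum to 3 (valence 4) → 1 H
  atom 7: N, bond orders sum to 1 (valence 3) → 2 H
  atom 8: C, bond orders sum to 3 (valence 4) → 1 H
  atom 9: C, bond orders sum to 4 (valence 4) → 0 H
  atom 10: O, bond orders sum to 2 (valence 2) → 0 H
  atom 11: O, bond orders sum to 1 (valence 2) → 1 H
  atom 12: C, bond orders sum to 3 (valence 4) → 1 H
  atom 13: O, bond orders sum to 2 (valence 2) → 0 H
  atom 14: C, bond orders sum to 1 (valence 4) → 3 H
  atom 15: C, bond orders sum to 3 (valence 4) → 1 H
  atom 16: C, bond orders sum to 3 (valence 4) → 1 H
  atom 17: C, bond orders sum to 2 (valence 4) → 2 H
  atom 18: C, bond orders sum to 4 (valence 4) → 0 H
  atom 19: O, bond orders sum to 2 (valence 2) → 0 H
  atom 20: C, bond orders sum to 1 (valence 4) → 3 H
Totals → C:14, H:25, N:1, O:5.
In Hill order: C14H25NO5.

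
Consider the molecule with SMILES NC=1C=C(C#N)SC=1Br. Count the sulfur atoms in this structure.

1

Scan the SMILES for S atoms (remember two-letter symbols like Cl and Br are single atoms).
Sulfur count: 1.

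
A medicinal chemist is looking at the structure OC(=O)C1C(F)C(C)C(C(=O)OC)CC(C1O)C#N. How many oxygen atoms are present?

Scan the SMILES for O atoms (remember two-letter symbols like Cl and Br are single atoms).
Oxygen count: 5.

5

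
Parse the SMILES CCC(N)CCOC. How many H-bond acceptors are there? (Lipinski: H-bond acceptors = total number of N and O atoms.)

2

N atoms: 1; O atoms: 1.
Lipinski HBA = 1 + 1 = 2.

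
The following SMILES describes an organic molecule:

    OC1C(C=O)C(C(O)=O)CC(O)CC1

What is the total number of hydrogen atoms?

Walk through each heavy atom and fill implicit hydrogens from standard valence (C 4, N 3, O 2, S 2, halogen 1):
  atom 1: O, bond orders sum to 1 (valence 2) → 1 H
  atom 2: C, bond orders sum to 3 (valence 4) → 1 H
  atom 3: C, bond orders sum to 3 (valence 4) → 1 H
  atom 4: C, bond orders sum to 3 (valence 4) → 1 H
  atom 5: O, bond orders sum to 2 (valence 2) → 0 H
  atom 6: C, bond orders sum to 3 (valence 4) → 1 H
  atom 7: C, bond orders sum to 4 (valence 4) → 0 H
  atom 8: O, bond orders sum to 1 (valence 2) → 1 H
  atom 9: O, bond orders sum to 2 (valence 2) → 0 H
  atom 10: C, bond orders sum to 2 (valence 4) → 2 H
  atom 11: C, bond orders sum to 3 (valence 4) → 1 H
  atom 12: O, bond orders sum to 1 (valence 2) → 1 H
  atom 13: C, bond orders sum to 2 (valence 4) → 2 H
  atom 14: C, bond orders sum to 2 (valence 4) → 2 H
Total hydrogens: 14.

14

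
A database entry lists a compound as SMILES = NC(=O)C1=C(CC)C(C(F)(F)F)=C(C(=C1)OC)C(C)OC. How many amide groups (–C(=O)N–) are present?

The amide motif appears at heavy-atom position 2 in the SMILES.
Other groups present: 2 ether.
Amide count: 1.

1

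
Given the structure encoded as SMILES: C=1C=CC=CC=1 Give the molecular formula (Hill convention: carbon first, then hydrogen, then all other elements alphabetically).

Walk through each heavy atom and fill implicit hydrogens from standard valence (C 4, N 3, O 2, S 2, halogen 1):
  atom 1: C, bond orders sum to 3 (valence 4) → 1 H
  atom 2: C, bond orders sum to 3 (valence 4) → 1 H
  atom 3: C, bond orders sum to 3 (valence 4) → 1 H
  atom 4: C, bond orders sum to 3 (valence 4) → 1 H
  atom 5: C, bond orders sum to 3 (valence 4) → 1 H
  atom 6: C, bond orders sum to 3 (valence 4) → 1 H
Totals → C:6, H:6.
In Hill order: C6H6.

C6H6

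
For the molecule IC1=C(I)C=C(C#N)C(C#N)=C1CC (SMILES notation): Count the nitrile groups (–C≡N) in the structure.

The nitrile motif appears at heavy-atom positions 7, 10 in the SMILES.
Nitrile count: 2.

2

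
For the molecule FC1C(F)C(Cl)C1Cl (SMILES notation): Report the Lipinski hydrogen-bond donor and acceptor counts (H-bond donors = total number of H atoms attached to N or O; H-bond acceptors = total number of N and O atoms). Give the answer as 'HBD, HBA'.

0, 0

Donors: find every N or O and count the H atoms it carries.
  (no N or O atoms present)
Lipinski HBD = 0.
Acceptors: N atoms = 0, O atoms = 0 → HBA = 0.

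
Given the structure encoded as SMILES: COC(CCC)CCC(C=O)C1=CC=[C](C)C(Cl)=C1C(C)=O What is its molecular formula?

Walk through each heavy atom and fill implicit hydrogens from standard valence (C 4, N 3, O 2, S 2, halogen 1):
  atom 1: C, bond orders sum to 1 (valence 4) → 3 H
  atom 2: O, bond orders sum to 2 (valence 2) → 0 H
  atom 3: C, bond orders sum to 3 (valence 4) → 1 H
  atom 4: C, bond orders sum to 2 (valence 4) → 2 H
  atom 5: C, bond orders sum to 2 (valence 4) → 2 H
  atom 6: C, bond orders sum to 1 (valence 4) → 3 H
  atom 7: C, bond orders sum to 2 (valence 4) → 2 H
  atom 8: C, bond orders sum to 2 (valence 4) → 2 H
  atom 9: C, bond orders sum to 3 (valence 4) → 1 H
  atom 10: C, bond orders sum to 3 (valence 4) → 1 H
  atom 11: O, bond orders sum to 2 (valence 2) → 0 H
  atom 12: C, bond orders sum to 4 (valence 4) → 0 H
  atom 13: C, bond orders sum to 3 (valence 4) → 1 H
  atom 14: C, bond orders sum to 3 (valence 4) → 1 H
  atom 15: C with explicit H count 0
  atom 16: C, bond orders sum to 1 (valence 4) → 3 H
  atom 17: C, bond orders sum to 4 (valence 4) → 0 H
  atom 18: Cl (halogen, monovalent) → 0 H
  atom 19: C, bond orders sum to 4 (valence 4) → 0 H
  atom 20: C, bond orders sum to 4 (valence 4) → 0 H
  atom 21: C, bond orders sum to 1 (valence 4) → 3 H
  atom 22: O, bond orders sum to 2 (valence 2) → 0 H
Totals → C:18, H:25, Cl:1, O:3.

C18H25ClO3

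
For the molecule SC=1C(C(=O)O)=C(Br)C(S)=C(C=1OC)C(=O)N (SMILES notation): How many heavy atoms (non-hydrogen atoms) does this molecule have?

17

Every atom symbol written in the SMILES (organic subset) is one heavy atom; implicit H are not written.
Heavy atoms by element → Br:1, C:9, N:1, O:4, S:2.
Total: 17.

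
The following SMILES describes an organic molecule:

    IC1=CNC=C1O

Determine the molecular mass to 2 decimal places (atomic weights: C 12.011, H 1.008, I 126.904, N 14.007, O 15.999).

First, the molecular formula is C4H4INO (counting implicit H from valence).
  C: 4 × 12.011 = 48.044
  H: 4 × 1.008 = 4.032
  I: 1 × 126.904 = 126.904
  N: 1 × 14.007 = 14.007
  O: 1 × 15.999 = 15.999
Sum: 4×12.011 + 4×1.008 + 1×126.904 + 1×14.007 + 1×15.999 = 208.986 → 208.99 g/mol.

208.99 g/mol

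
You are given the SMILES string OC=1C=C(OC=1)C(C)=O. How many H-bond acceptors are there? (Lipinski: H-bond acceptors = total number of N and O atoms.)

N atoms: 0; O atoms: 3.
Lipinski HBA = 0 + 3 = 3.

3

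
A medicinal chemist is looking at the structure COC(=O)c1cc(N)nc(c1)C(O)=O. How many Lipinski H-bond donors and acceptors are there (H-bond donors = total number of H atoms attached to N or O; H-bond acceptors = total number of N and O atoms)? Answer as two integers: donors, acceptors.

Donors: find every N or O and count the H atoms it carries.
  atom 2 (O): bond orders sum to 2 → 0 H
  atom 4 (O): bond orders sum to 2 → 0 H
  atom 8 (N): bond orders sum to 1 → 2 H
  atom 9 (N): bond orders sum to 3 → 0 H
  atom 13 (O): bond orders sum to 1 → 1 H
  atom 14 (O): bond orders sum to 2 → 0 H
Lipinski HBD = 3.
Acceptors: N atoms = 2, O atoms = 4 → HBA = 6.

3, 6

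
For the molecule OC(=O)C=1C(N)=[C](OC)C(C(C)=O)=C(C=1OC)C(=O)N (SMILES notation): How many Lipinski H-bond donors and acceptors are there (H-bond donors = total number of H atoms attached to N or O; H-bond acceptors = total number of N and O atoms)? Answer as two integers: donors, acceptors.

Donors: find every N or O and count the H atoms it carries.
  atom 1 (O): bond orders sum to 1 → 1 H
  atom 3 (O): bond orders sum to 2 → 0 H
  atom 6 (N): bond orders sum to 1 → 2 H
  atom 8 (O): bond orders sum to 2 → 0 H
  atom 13 (O): bond orders sum to 2 → 0 H
  atom 16 (O): bond orders sum to 2 → 0 H
  atom 19 (O): bond orders sum to 2 → 0 H
  atom 20 (N): bond orders sum to 1 → 2 H
Lipinski HBD = 5.
Acceptors: N atoms = 2, O atoms = 6 → HBA = 8.

5, 8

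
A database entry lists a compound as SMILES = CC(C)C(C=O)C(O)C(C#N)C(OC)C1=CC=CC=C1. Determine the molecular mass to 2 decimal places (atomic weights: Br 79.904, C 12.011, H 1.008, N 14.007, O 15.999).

First, the molecular formula is C16H21NO3 (counting implicit H from valence).
  C: 16 × 12.011 = 192.176
  H: 21 × 1.008 = 21.168
  N: 1 × 14.007 = 14.007
  O: 3 × 15.999 = 47.997
Sum: 16×12.011 + 21×1.008 + 1×14.007 + 3×15.999 = 275.348 → 275.35 g/mol.

275.35 g/mol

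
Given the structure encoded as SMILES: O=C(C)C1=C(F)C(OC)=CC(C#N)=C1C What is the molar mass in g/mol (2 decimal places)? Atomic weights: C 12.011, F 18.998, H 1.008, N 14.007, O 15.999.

207.20 g/mol

First, the molecular formula is C11H10FNO2 (counting implicit H from valence).
  C: 11 × 12.011 = 132.121
  F: 1 × 18.998 = 18.998
  H: 10 × 1.008 = 10.080
  N: 1 × 14.007 = 14.007
  O: 2 × 15.999 = 31.998
Sum: 11×12.011 + 1×18.998 + 10×1.008 + 1×14.007 + 2×15.999 = 207.204 → 207.20 g/mol.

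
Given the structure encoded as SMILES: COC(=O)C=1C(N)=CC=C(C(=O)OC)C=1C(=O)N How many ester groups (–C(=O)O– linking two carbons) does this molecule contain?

2

The ester motif appears at heavy-atom positions 3, 11 in the SMILES.
Other groups present: 1 amide, 1 primary amine.
Ester count: 2.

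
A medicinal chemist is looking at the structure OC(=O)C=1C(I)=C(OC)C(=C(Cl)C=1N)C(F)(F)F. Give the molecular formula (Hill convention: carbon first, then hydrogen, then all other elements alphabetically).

Walk through each heavy atom and fill implicit hydrogens from standard valence (C 4, N 3, O 2, S 2, halogen 1):
  atom 1: O, bond orders sum to 1 (valence 2) → 1 H
  atom 2: C, bond orders sum to 4 (valence 4) → 0 H
  atom 3: O, bond orders sum to 2 (valence 2) → 0 H
  atom 4: C, bond orders sum to 4 (valence 4) → 0 H
  atom 5: C, bond orders sum to 4 (valence 4) → 0 H
  atom 6: I (halogen, monovalent) → 0 H
  atom 7: C, bond orders sum to 4 (valence 4) → 0 H
  atom 8: O, bond orders sum to 2 (valence 2) → 0 H
  atom 9: C, bond orders sum to 1 (valence 4) → 3 H
  atom 10: C, bond orders sum to 4 (valence 4) → 0 H
  atom 11: C, bond orders sum to 4 (valence 4) → 0 H
  atom 12: Cl (halogen, monovalent) → 0 H
  atom 13: C, bond orders sum to 4 (valence 4) → 0 H
  atom 14: N, bond orders sum to 1 (valence 3) → 2 H
  atom 15: C, bond orders sum to 4 (valence 4) → 0 H
  atom 16: F (halogen, monovalent) → 0 H
  atom 17: F (halogen, monovalent) → 0 H
  atom 18: F (halogen, monovalent) → 0 H
Totals → C:9, H:6, Cl:1, F:3, I:1, N:1, O:3.

C9H6ClF3INO3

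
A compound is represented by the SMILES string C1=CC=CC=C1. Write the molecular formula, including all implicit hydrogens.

C6H6

Walk through each heavy atom and fill implicit hydrogens from standard valence (C 4, N 3, O 2, S 2, halogen 1):
  atom 1: C, bond orders sum to 3 (valence 4) → 1 H
  atom 2: C, bond orders sum to 3 (valence 4) → 1 H
  atom 3: C, bond orders sum to 3 (valence 4) → 1 H
  atom 4: C, bond orders sum to 3 (valence 4) → 1 H
  atom 5: C, bond orders sum to 3 (valence 4) → 1 H
  atom 6: C, bond orders sum to 3 (valence 4) → 1 H
Totals → C:6, H:6.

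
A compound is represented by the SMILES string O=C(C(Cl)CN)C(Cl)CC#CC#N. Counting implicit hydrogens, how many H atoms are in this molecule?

Walk through each heavy atom and fill implicit hydrogens from standard valence (C 4, N 3, O 2, S 2, halogen 1):
  atom 1: O, bond orders sum to 2 (valence 2) → 0 H
  atom 2: C, bond orders sum to 4 (valence 4) → 0 H
  atom 3: C, bond orders sum to 3 (valence 4) → 1 H
  atom 4: Cl (halogen, monovalent) → 0 H
  atom 5: C, bond orders sum to 2 (valence 4) → 2 H
  atom 6: N, bond orders sum to 1 (valence 3) → 2 H
  atom 7: C, bond orders sum to 3 (valence 4) → 1 H
  atom 8: Cl (halogen, monovalent) → 0 H
  atom 9: C, bond orders sum to 2 (valence 4) → 2 H
  atom 10: C, bond orders sum to 4 (valence 4) → 0 H
  atom 11: C, bond orders sum to 4 (valence 4) → 0 H
  atom 12: C, bond orders sum to 4 (valence 4) → 0 H
  atom 13: N, bond orders sum to 3 (valence 3) → 0 H
Total hydrogens: 8.

8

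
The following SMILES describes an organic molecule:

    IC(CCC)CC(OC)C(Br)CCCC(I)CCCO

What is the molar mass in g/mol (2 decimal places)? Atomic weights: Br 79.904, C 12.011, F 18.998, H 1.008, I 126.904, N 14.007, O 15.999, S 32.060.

575.11 g/mol

First, the molecular formula is C15H29BrI2O2 (counting implicit H from valence).
  Br: 1 × 79.904 = 79.904
  C: 15 × 12.011 = 180.165
  H: 29 × 1.008 = 29.232
  I: 2 × 126.904 = 253.808
  O: 2 × 15.999 = 31.998
Sum: 1×79.904 + 15×12.011 + 29×1.008 + 2×126.904 + 2×15.999 = 575.107 → 575.11 g/mol.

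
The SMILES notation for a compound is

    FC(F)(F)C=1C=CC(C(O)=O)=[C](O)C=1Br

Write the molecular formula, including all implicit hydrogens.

C8H4BrF3O3

Walk through each heavy atom and fill implicit hydrogens from standard valence (C 4, N 3, O 2, S 2, halogen 1):
  atom 1: F (halogen, monovalent) → 0 H
  atom 2: C, bond orders sum to 4 (valence 4) → 0 H
  atom 3: F (halogen, monovalent) → 0 H
  atom 4: F (halogen, monovalent) → 0 H
  atom 5: C, bond orders sum to 4 (valence 4) → 0 H
  atom 6: C, bond orders sum to 3 (valence 4) → 1 H
  atom 7: C, bond orders sum to 3 (valence 4) → 1 H
  atom 8: C, bond orders sum to 4 (valence 4) → 0 H
  atom 9: C, bond orders sum to 4 (valence 4) → 0 H
  atom 10: O, bond orders sum to 1 (valence 2) → 1 H
  atom 11: O, bond orders sum to 2 (valence 2) → 0 H
  atom 12: C with explicit H count 0
  atom 13: O, bond orders sum to 1 (valence 2) → 1 H
  atom 14: C, bond orders sum to 4 (valence 4) → 0 H
  atom 15: Br (halogen, monovalent) → 0 H
Totals → C:8, H:4, Br:1, F:3, O:3.
In Hill order: C8H4BrF3O3.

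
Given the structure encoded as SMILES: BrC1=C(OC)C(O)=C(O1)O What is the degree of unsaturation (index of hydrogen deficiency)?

3

Degree of unsaturation = (number of rings) + (number of π bonds).
Ring closures in the SMILES: 1.
π bonds: 2 double bonds (each 1 DoU) → 2 DoU from unsaturation.
Total DoU = 1 + 2 = 3.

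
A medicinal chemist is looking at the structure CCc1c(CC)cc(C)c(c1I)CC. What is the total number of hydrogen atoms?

Walk through each heavy atom and fill implicit hydrogens from standard valence (C 4, N 3, O 2, S 2, halogen 1); for lowercase aromatic atoms, an aromatic c carries 1 H when it has two neighbours and 0 H with three, and aromatic n carries 0 H:
  atom 1: C, bond orders sum to 1 (valence 4) → 3 H
  atom 2: C, bond orders sum to 2 (valence 4) → 2 H
  atom 3: aromatic c, 3 neighbours → 0 H
  atom 4: aromatic c, 3 neighbours → 0 H
  atom 5: C, bond orders sum to 2 (valence 4) → 2 H
  atom 6: C, bond orders sum to 1 (valence 4) → 3 H
  atom 7: aromatic c, 2 neighbours → 1 H
  atom 8: aromatic c, 3 neighbours → 0 H
  atom 9: C, bond orders sum to 1 (valence 4) → 3 H
  atom 10: aromatic c, 3 neighbours → 0 H
  atom 11: aromatic c, 3 neighbours → 0 H
  atom 12: I (halogen, monovalent) → 0 H
  atom 13: C, bond orders sum to 2 (valence 4) → 2 H
  atom 14: C, bond orders sum to 1 (valence 4) → 3 H
Total hydrogens: 19.

19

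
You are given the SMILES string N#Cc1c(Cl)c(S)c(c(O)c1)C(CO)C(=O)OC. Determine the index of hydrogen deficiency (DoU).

7

Molecular formula: C11H10ClNO4S.
DoU = (2C + 2 + N − H − X) / 2, where X is the halogen count and O/S are ignored.
    = (2·11 + 2 + 1 − 10 − 1) / 2 = 14 / 2 = 7.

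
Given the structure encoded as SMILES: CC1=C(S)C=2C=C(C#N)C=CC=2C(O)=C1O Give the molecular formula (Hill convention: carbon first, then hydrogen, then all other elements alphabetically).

C12H9NO2S

Walk through each heavy atom and fill implicit hydrogens from standard valence (C 4, N 3, O 2, S 2, halogen 1):
  atom 1: C, bond orders sum to 1 (valence 4) → 3 H
  atom 2: C, bond orders sum to 4 (valence 4) → 0 H
  atom 3: C, bond orders sum to 4 (valence 4) → 0 H
  atom 4: S, bond orders sum to 1 (valence 2) → 1 H
  atom 5: C, bond orders sum to 4 (valence 4) → 0 H
  atom 6: C, bond orders sum to 3 (valence 4) → 1 H
  atom 7: C, bond orders sum to 4 (valence 4) → 0 H
  atom 8: C, bond orders sum to 4 (valence 4) → 0 H
  atom 9: N, bond orders sum to 3 (valence 3) → 0 H
  atom 10: C, bond orders sum to 3 (valence 4) → 1 H
  atom 11: C, bond orders sum to 3 (valence 4) → 1 H
  atom 12: C, bond orders sum to 4 (valence 4) → 0 H
  atom 13: C, bond orders sum to 4 (valence 4) → 0 H
  atom 14: O, bond orders sum to 1 (valence 2) → 1 H
  atom 15: C, bond orders sum to 4 (valence 4) → 0 H
  atom 16: O, bond orders sum to 1 (valence 2) → 1 H
Totals → C:12, H:9, N:1, O:2, S:1.
In Hill order: C12H9NO2S.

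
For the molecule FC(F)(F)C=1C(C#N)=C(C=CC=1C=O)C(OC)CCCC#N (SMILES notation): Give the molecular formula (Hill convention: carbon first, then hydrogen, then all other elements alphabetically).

Walk through each heavy atom and fill implicit hydrogens from standard valence (C 4, N 3, O 2, S 2, halogen 1):
  atom 1: F (halogen, monovalent) → 0 H
  atom 2: C, bond orders sum to 4 (valence 4) → 0 H
  atom 3: F (halogen, monovalent) → 0 H
  atom 4: F (halogen, monovalent) → 0 H
  atom 5: C, bond orders sum to 4 (valence 4) → 0 H
  atom 6: C, bond orders sum to 4 (valence 4) → 0 H
  atom 7: C, bond orders sum to 4 (valence 4) → 0 H
  atom 8: N, bond orders sum to 3 (valence 3) → 0 H
  atom 9: C, bond orders sum to 4 (valence 4) → 0 H
  atom 10: C, bond orders sum to 3 (valence 4) → 1 H
  atom 11: C, bond orders sum to 3 (valence 4) → 1 H
  atom 12: C, bond orders sum to 4 (valence 4) → 0 H
  atom 13: C, bond orders sum to 3 (valence 4) → 1 H
  atom 14: O, bond orders sum to 2 (valence 2) → 0 H
  atom 15: C, bond orders sum to 3 (valence 4) → 1 H
  atom 16: O, bond orders sum to 2 (valence 2) → 0 H
  atom 17: C, bond orders sum to 1 (valence 4) → 3 H
  atom 18: C, bond orders sum to 2 (valence 4) → 2 H
  atom 19: C, bond orders sum to 2 (valence 4) → 2 H
  atom 20: C, bond orders sum to 2 (valence 4) → 2 H
  atom 21: C, bond orders sum to 4 (valence 4) → 0 H
  atom 22: N, bond orders sum to 3 (valence 3) → 0 H
Totals → C:15, H:13, F:3, N:2, O:2.

C15H13F3N2O2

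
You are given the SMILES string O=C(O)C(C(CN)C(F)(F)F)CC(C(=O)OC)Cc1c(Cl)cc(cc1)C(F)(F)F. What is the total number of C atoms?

Count every carbon token in the SMILES (each C, including those in ring-closure positions and inside branches).
Carbon count: 17.

17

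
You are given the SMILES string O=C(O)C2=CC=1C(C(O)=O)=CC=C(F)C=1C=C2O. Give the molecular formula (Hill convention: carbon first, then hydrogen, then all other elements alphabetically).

C12H7FO5

Walk through each heavy atom and fill implicit hydrogens from standard valence (C 4, N 3, O 2, S 2, halogen 1):
  atom 1: O, bond orders sum to 2 (valence 2) → 0 H
  atom 2: C, bond orders sum to 4 (valence 4) → 0 H
  atom 3: O, bond orders sum to 1 (valence 2) → 1 H
  atom 4: C, bond orders sum to 4 (valence 4) → 0 H
  atom 5: C, bond orders sum to 3 (valence 4) → 1 H
  atom 6: C, bond orders sum to 4 (valence 4) → 0 H
  atom 7: C, bond orders sum to 4 (valence 4) → 0 H
  atom 8: C, bond orders sum to 4 (valence 4) → 0 H
  atom 9: O, bond orders sum to 1 (valence 2) → 1 H
  atom 10: O, bond orders sum to 2 (valence 2) → 0 H
  atom 11: C, bond orders sum to 3 (valence 4) → 1 H
  atom 12: C, bond orders sum to 3 (valence 4) → 1 H
  atom 13: C, bond orders sum to 4 (valence 4) → 0 H
  atom 14: F (halogen, monovalent) → 0 H
  atom 15: C, bond orders sum to 4 (valence 4) → 0 H
  atom 16: C, bond orders sum to 3 (valence 4) → 1 H
  atom 17: C, bond orders sum to 4 (valence 4) → 0 H
  atom 18: O, bond orders sum to 1 (valence 2) → 1 H
Totals → C:12, H:7, F:1, O:5.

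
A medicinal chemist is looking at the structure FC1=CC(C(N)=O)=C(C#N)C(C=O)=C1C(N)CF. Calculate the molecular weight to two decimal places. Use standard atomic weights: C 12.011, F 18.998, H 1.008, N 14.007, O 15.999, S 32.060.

First, the molecular formula is C11H9F2N3O2 (counting implicit H from valence).
  C: 11 × 12.011 = 132.121
  F: 2 × 18.998 = 37.996
  H: 9 × 1.008 = 9.072
  N: 3 × 14.007 = 42.021
  O: 2 × 15.999 = 31.998
Sum: 11×12.011 + 2×18.998 + 9×1.008 + 3×14.007 + 2×15.999 = 253.208 → 253.21 g/mol.

253.21 g/mol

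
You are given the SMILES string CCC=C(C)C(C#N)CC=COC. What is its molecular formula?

C11H17NO

Walk through each heavy atom and fill implicit hydrogens from standard valence (C 4, N 3, O 2, S 2, halogen 1):
  atom 1: C, bond orders sum to 1 (valence 4) → 3 H
  atom 2: C, bond orders sum to 2 (valence 4) → 2 H
  atom 3: C, bond orders sum to 3 (valence 4) → 1 H
  atom 4: C, bond orders sum to 4 (valence 4) → 0 H
  atom 5: C, bond orders sum to 1 (valence 4) → 3 H
  atom 6: C, bond orders sum to 3 (valence 4) → 1 H
  atom 7: C, bond orders sum to 4 (valence 4) → 0 H
  atom 8: N, bond orders sum to 3 (valence 3) → 0 H
  atom 9: C, bond orders sum to 2 (valence 4) → 2 H
  atom 10: C, bond orders sum to 3 (valence 4) → 1 H
  atom 11: C, bond orders sum to 3 (valence 4) → 1 H
  atom 12: O, bond orders sum to 2 (valence 2) → 0 H
  atom 13: C, bond orders sum to 1 (valence 4) → 3 H
Totals → C:11, H:17, N:1, O:1.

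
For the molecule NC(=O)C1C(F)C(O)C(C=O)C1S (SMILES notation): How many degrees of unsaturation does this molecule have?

Molecular formula: C7H10FNO3S.
DoU = (2C + 2 + N − H − X) / 2, where X is the halogen count and O/S are ignored.
    = (2·7 + 2 + 1 − 10 − 1) / 2 = 6 / 2 = 3.

3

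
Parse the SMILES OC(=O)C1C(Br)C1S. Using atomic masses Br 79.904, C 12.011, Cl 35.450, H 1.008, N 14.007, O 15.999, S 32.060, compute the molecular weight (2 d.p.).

197.05 g/mol

First, the molecular formula is C4H5BrO2S (counting implicit H from valence).
  Br: 1 × 79.904 = 79.904
  C: 4 × 12.011 = 48.044
  H: 5 × 1.008 = 5.040
  O: 2 × 15.999 = 31.998
  S: 1 × 32.060 = 32.060
Sum: 1×79.904 + 4×12.011 + 5×1.008 + 2×15.999 + 1×32.060 = 197.046 → 197.05 g/mol.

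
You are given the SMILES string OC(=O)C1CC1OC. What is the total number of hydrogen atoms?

Walk through each heavy atom and fill implicit hydrogens from standard valence (C 4, N 3, O 2, S 2, halogen 1):
  atom 1: O, bond orders sum to 1 (valence 2) → 1 H
  atom 2: C, bond orders sum to 4 (valence 4) → 0 H
  atom 3: O, bond orders sum to 2 (valence 2) → 0 H
  atom 4: C, bond orders sum to 3 (valence 4) → 1 H
  atom 5: C, bond orders sum to 2 (valence 4) → 2 H
  atom 6: C, bond orders sum to 3 (valence 4) → 1 H
  atom 7: O, bond orders sum to 2 (valence 2) → 0 H
  atom 8: C, bond orders sum to 1 (valence 4) → 3 H
Total hydrogens: 8.

8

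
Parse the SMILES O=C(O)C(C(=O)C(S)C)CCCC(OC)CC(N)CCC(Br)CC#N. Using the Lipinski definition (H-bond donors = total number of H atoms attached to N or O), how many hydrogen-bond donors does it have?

Donors: find every N or O and count the H atoms it carries.
  atom 1 (O): bond orders sum to 2 → 0 H
  atom 3 (O): bond orders sum to 1 → 1 H
  atom 6 (O): bond orders sum to 2 → 0 H
  atom 14 (O): bond orders sum to 2 → 0 H
  atom 18 (N): bond orders sum to 1 → 2 H
  atom 25 (N): bond orders sum to 3 → 0 H
Lipinski HBD = 3.

3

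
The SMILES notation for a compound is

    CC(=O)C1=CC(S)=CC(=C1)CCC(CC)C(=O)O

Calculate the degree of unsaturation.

6

Degree of unsaturation = (number of rings) + (number of π bonds).
Ring closures in the SMILES: 1.
π bonds: 5 double bonds (each 1 DoU) → 5 DoU from unsaturation.
Total DoU = 1 + 5 = 6.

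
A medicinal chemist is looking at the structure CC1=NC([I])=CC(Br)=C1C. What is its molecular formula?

C7H7BrIN

Walk through each heavy atom and fill implicit hydrogens from standard valence (C 4, N 3, O 2, S 2, halogen 1):
  atom 1: C, bond orders sum to 1 (valence 4) → 3 H
  atom 2: C, bond orders sum to 4 (valence 4) → 0 H
  atom 3: N, bond orders sum to 3 (valence 3) → 0 H
  atom 4: C, bond orders sum to 4 (valence 4) → 0 H
  atom 5: I with explicit H count 0
  atom 6: C, bond orders sum to 3 (valence 4) → 1 H
  atom 7: C, bond orders sum to 4 (valence 4) → 0 H
  atom 8: Br (halogen, monovalent) → 0 H
  atom 9: C, bond orders sum to 4 (valence 4) → 0 H
  atom 10: C, bond orders sum to 1 (valence 4) → 3 H
Totals → C:7, H:7, Br:1, I:1, N:1.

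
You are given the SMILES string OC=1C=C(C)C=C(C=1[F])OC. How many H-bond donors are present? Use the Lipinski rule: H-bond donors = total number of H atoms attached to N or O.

Donors: find every N or O and count the H atoms it carries.
  atom 1 (O): bond orders sum to 1 → 1 H
  atom 10 (O): bond orders sum to 2 → 0 H
Lipinski HBD = 1.

1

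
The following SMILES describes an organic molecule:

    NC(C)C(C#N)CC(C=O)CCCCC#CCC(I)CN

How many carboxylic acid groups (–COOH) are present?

Scan the SMILES for the carboxylic acid motif — none present.
Groups that are present: 1 aldehyde, 1 alkyne, 1 nitrile, 2 primary amine.

0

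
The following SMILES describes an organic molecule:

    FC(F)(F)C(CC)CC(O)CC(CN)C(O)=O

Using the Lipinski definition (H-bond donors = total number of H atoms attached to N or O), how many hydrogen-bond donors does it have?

4

Donors: find every N or O and count the H atoms it carries.
  atom 10 (O): bond orders sum to 1 → 1 H
  atom 14 (N): bond orders sum to 1 → 2 H
  atom 16 (O): bond orders sum to 1 → 1 H
  atom 17 (O): bond orders sum to 2 → 0 H
Lipinski HBD = 4.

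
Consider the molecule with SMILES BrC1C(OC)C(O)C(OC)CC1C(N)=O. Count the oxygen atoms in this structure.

Scan the SMILES for O atoms (remember two-letter symbols like Cl and Br are single atoms).
Oxygen count: 4.

4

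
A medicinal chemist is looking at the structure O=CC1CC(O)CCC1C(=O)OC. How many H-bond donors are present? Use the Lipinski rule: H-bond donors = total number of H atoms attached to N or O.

1

Donors: find every N or O and count the H atoms it carries.
  atom 1 (O): bond orders sum to 2 → 0 H
  atom 6 (O): bond orders sum to 1 → 1 H
  atom 11 (O): bond orders sum to 2 → 0 H
  atom 12 (O): bond orders sum to 2 → 0 H
Lipinski HBD = 1.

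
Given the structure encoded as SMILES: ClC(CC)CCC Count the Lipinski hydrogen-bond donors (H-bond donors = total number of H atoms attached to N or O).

Donors: find every N or O and count the H atoms it carries.
  (no N or O atoms present)
Lipinski HBD = 0.

0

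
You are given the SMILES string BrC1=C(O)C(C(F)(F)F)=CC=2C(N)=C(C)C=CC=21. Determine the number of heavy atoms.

Every atom symbol written in the SMILES (organic subset) is one heavy atom; implicit H are not written.
Heavy atoms by element → Br:1, C:12, F:3, N:1, O:1.
Total: 18.

18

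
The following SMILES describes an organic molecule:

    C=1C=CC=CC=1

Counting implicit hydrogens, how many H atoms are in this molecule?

Walk through each heavy atom and fill implicit hydrogens from standard valence (C 4, N 3, O 2, S 2, halogen 1):
  atom 1: C, bond orders sum to 3 (valence 4) → 1 H
  atom 2: C, bond orders sum to 3 (valence 4) → 1 H
  atom 3: C, bond orders sum to 3 (valence 4) → 1 H
  atom 4: C, bond orders sum to 3 (valence 4) → 1 H
  atom 5: C, bond orders sum to 3 (valence 4) → 1 H
  atom 6: C, bond orders sum to 3 (valence 4) → 1 H
Total hydrogens: 6.

6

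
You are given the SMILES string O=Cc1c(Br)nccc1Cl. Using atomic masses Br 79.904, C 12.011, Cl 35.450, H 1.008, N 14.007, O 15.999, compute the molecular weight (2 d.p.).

220.45 g/mol

First, the molecular formula is C6H3BrClNO (counting implicit H from valence).
  Br: 1 × 79.904 = 79.904
  C: 6 × 12.011 = 72.066
  Cl: 1 × 35.450 = 35.450
  H: 3 × 1.008 = 3.024
  N: 1 × 14.007 = 14.007
  O: 1 × 15.999 = 15.999
Sum: 1×79.904 + 6×12.011 + 1×35.450 + 3×1.008 + 1×14.007 + 1×15.999 = 220.450 → 220.45 g/mol.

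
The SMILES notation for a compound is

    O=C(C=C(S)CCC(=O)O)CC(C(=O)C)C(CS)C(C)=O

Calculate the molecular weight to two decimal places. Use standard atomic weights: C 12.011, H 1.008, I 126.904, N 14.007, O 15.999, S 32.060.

332.43 g/mol

First, the molecular formula is C14H20O5S2 (counting implicit H from valence).
  C: 14 × 12.011 = 168.154
  H: 20 × 1.008 = 20.160
  O: 5 × 15.999 = 79.995
  S: 2 × 32.060 = 64.120
Sum: 14×12.011 + 20×1.008 + 5×15.999 + 2×32.060 = 332.429 → 332.43 g/mol.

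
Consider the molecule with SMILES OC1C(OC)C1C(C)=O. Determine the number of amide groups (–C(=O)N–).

Scan the SMILES for the amide motif — none present.
Groups that are present: 1 ether, 1 hydroxyl, 1 ketone.

0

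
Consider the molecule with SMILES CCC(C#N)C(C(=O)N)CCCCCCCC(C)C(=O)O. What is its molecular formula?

C16H28N2O3

Walk through each heavy atom and fill implicit hydrogens from standard valence (C 4, N 3, O 2, S 2, halogen 1):
  atom 1: C, bond orders sum to 1 (valence 4) → 3 H
  atom 2: C, bond orders sum to 2 (valence 4) → 2 H
  atom 3: C, bond orders sum to 3 (valence 4) → 1 H
  atom 4: C, bond orders sum to 4 (valence 4) → 0 H
  atom 5: N, bond orders sum to 3 (valence 3) → 0 H
  atom 6: C, bond orders sum to 3 (valence 4) → 1 H
  atom 7: C, bond orders sum to 4 (valence 4) → 0 H
  atom 8: O, bond orders sum to 2 (valence 2) → 0 H
  atom 9: N, bond orders sum to 1 (valence 3) → 2 H
  atom 10: C, bond orders sum to 2 (valence 4) → 2 H
  atom 11: C, bond orders sum to 2 (valence 4) → 2 H
  atom 12: C, bond orders sum to 2 (valence 4) → 2 H
  atom 13: C, bond orders sum to 2 (valence 4) → 2 H
  atom 14: C, bond orders sum to 2 (valence 4) → 2 H
  atom 15: C, bond orders sum to 2 (valence 4) → 2 H
  atom 16: C, bond orders sum to 2 (valence 4) → 2 H
  atom 17: C, bond orders sum to 3 (valence 4) → 1 H
  atom 18: C, bond orders sum to 1 (valence 4) → 3 H
  atom 19: C, bond orders sum to 4 (valence 4) → 0 H
  atom 20: O, bond orders sum to 2 (valence 2) → 0 H
  atom 21: O, bond orders sum to 1 (valence 2) → 1 H
Totals → C:16, H:28, N:2, O:3.
In Hill order: C16H28N2O3.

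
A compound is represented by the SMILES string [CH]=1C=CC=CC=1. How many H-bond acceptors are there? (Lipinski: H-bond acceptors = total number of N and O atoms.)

0

N atoms: 0; O atoms: 0.
Lipinski HBA = 0 + 0 = 0.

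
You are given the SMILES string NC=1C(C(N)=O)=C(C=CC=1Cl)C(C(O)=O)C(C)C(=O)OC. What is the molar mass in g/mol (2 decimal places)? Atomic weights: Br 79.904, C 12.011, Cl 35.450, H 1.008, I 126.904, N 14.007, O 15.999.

314.72 g/mol

First, the molecular formula is C13H15ClN2O5 (counting implicit H from valence).
  C: 13 × 12.011 = 156.143
  Cl: 1 × 35.450 = 35.450
  H: 15 × 1.008 = 15.120
  N: 2 × 14.007 = 28.014
  O: 5 × 15.999 = 79.995
Sum: 13×12.011 + 1×35.450 + 15×1.008 + 2×14.007 + 5×15.999 = 314.722 → 314.72 g/mol.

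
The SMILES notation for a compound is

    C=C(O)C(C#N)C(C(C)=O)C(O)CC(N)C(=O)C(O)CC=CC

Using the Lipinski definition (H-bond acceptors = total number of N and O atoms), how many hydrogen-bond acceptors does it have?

7

N atoms: 2; O atoms: 5.
Lipinski HBA = 2 + 5 = 7.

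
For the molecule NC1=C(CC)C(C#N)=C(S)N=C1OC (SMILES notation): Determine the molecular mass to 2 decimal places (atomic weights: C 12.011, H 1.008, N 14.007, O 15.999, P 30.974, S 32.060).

First, the molecular formula is C9H11N3OS (counting implicit H from valence).
  C: 9 × 12.011 = 108.099
  H: 11 × 1.008 = 11.088
  N: 3 × 14.007 = 42.021
  O: 1 × 15.999 = 15.999
  S: 1 × 32.060 = 32.060
Sum: 9×12.011 + 11×1.008 + 3×14.007 + 1×15.999 + 1×32.060 = 209.267 → 209.27 g/mol.

209.27 g/mol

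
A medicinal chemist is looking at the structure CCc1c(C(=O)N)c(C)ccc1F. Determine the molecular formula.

Walk through each heavy atom and fill implicit hydrogens from standard valence (C 4, N 3, O 2, S 2, halogen 1); for lowercase aromatic atoms, an aromatic c carries 1 H when it has two neighbours and 0 H with three, and aromatic n carries 0 H:
  atom 1: C, bond orders sum to 1 (valence 4) → 3 H
  atom 2: C, bond orders sum to 2 (valence 4) → 2 H
  atom 3: aromatic c, 3 neighbours → 0 H
  atom 4: aromatic c, 3 neighbours → 0 H
  atom 5: C, bond orders sum to 4 (valence 4) → 0 H
  atom 6: O, bond orders sum to 2 (valence 2) → 0 H
  atom 7: N, bond orders sum to 1 (valence 3) → 2 H
  atom 8: aromatic c, 3 neighbours → 0 H
  atom 9: C, bond orders sum to 1 (valence 4) → 3 H
  atom 10: aromatic c, 2 neighbours → 1 H
  atom 11: aromatic c, 2 neighbours → 1 H
  atom 12: aromatic c, 3 neighbours → 0 H
  atom 13: F (halogen, monovalent) → 0 H
Totals → C:10, H:12, F:1, N:1, O:1.

C10H12FNO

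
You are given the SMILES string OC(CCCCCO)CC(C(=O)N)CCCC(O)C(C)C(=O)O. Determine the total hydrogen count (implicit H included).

31

Walk through each heavy atom and fill implicit hydrogens from standard valence (C 4, N 3, O 2, S 2, halogen 1):
  atom 1: O, bond orders sum to 1 (valence 2) → 1 H
  atom 2: C, bond orders sum to 3 (valence 4) → 1 H
  atom 3: C, bond orders sum to 2 (valence 4) → 2 H
  atom 4: C, bond orders sum to 2 (valence 4) → 2 H
  atom 5: C, bond orders sum to 2 (valence 4) → 2 H
  atom 6: C, bond orders sum to 2 (valence 4) → 2 H
  atom 7: C, bond orders sum to 2 (valence 4) → 2 H
  atom 8: O, bond orders sum to 1 (valence 2) → 1 H
  atom 9: C, bond orders sum to 2 (valence 4) → 2 H
  atom 10: C, bond orders sum to 3 (valence 4) → 1 H
  atom 11: C, bond orders sum to 4 (valence 4) → 0 H
  atom 12: O, bond orders sum to 2 (valence 2) → 0 H
  atom 13: N, bond orders sum to 1 (valence 3) → 2 H
  atom 14: C, bond orders sum to 2 (valence 4) → 2 H
  atom 15: C, bond orders sum to 2 (valence 4) → 2 H
  atom 16: C, bond orders sum to 2 (valence 4) → 2 H
  atom 17: C, bond orders sum to 3 (valence 4) → 1 H
  atom 18: O, bond orders sum to 1 (valence 2) → 1 H
  atom 19: C, bond orders sum to 3 (valence 4) → 1 H
  atom 20: C, bond orders sum to 1 (valence 4) → 3 H
  atom 21: C, bond orders sum to 4 (valence 4) → 0 H
  atom 22: O, bond orders sum to 2 (valence 2) → 0 H
  atom 23: O, bond orders sum to 1 (valence 2) → 1 H
Total hydrogens: 31.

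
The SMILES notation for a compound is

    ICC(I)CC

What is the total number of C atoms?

4

Count every carbon token in the SMILES (each C, including those in ring-closure positions and inside branches).
Carbon count: 4.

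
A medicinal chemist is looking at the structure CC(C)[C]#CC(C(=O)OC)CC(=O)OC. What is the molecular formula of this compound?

C11H16O4

Walk through each heavy atom and fill implicit hydrogens from standard valence (C 4, N 3, O 2, S 2, halogen 1):
  atom 1: C, bond orders sum to 1 (valence 4) → 3 H
  atom 2: C, bond orders sum to 3 (valence 4) → 1 H
  atom 3: C, bond orders sum to 1 (valence 4) → 3 H
  atom 4: C with explicit H count 0
  atom 5: C, bond orders sum to 4 (valence 4) → 0 H
  atom 6: C, bond orders sum to 3 (valence 4) → 1 H
  atom 7: C, bond orders sum to 4 (valence 4) → 0 H
  atom 8: O, bond orders sum to 2 (valence 2) → 0 H
  atom 9: O, bond orders sum to 2 (valence 2) → 0 H
  atom 10: C, bond orders sum to 1 (valence 4) → 3 H
  atom 11: C, bond orders sum to 2 (valence 4) → 2 H
  atom 12: C, bond orders sum to 4 (valence 4) → 0 H
  atom 13: O, bond orders sum to 2 (valence 2) → 0 H
  atom 14: O, bond orders sum to 2 (valence 2) → 0 H
  atom 15: C, bond orders sum to 1 (valence 4) → 3 H
Totals → C:11, H:16, O:4.
In Hill order: C11H16O4.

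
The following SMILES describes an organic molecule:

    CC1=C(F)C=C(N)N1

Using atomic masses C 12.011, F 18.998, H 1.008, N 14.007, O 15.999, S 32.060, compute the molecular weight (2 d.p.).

First, the molecular formula is C5H7FN2 (counting implicit H from valence).
  C: 5 × 12.011 = 60.055
  F: 1 × 18.998 = 18.998
  H: 7 × 1.008 = 7.056
  N: 2 × 14.007 = 28.014
Sum: 5×12.011 + 1×18.998 + 7×1.008 + 2×14.007 = 114.123 → 114.12 g/mol.

114.12 g/mol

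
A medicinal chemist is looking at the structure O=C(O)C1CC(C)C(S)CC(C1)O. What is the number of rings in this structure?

1

In SMILES, each pair of matching ring-closure digits denotes one ring-closing bond; the number of such bonds equals the number of independent rings.
Ring-closure bonds here: 1.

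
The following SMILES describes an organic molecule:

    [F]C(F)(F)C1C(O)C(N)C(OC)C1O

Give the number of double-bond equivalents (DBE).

1

Molecular formula: C7H12F3NO3.
DoU = (2C + 2 + N − H − X) / 2, where X is the halogen count and O/S are ignored.
    = (2·7 + 2 + 1 − 12 − 3) / 2 = 2 / 2 = 1.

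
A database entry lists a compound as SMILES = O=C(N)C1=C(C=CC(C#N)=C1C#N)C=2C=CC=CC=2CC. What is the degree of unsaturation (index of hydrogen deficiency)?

Degree of unsaturation = (number of rings) + (number of π bonds).
Ring closures in the SMILES: 2.
π bonds: 7 double bonds (each 1 DoU), 2 triple bonds (each 2 DoU) → 11 DoU from unsaturation.
Total DoU = 2 + 11 = 13.

13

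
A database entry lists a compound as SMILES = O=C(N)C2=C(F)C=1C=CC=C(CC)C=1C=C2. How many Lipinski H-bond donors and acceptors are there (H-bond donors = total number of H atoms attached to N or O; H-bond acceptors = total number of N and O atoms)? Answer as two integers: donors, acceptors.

2, 2

Donors: find every N or O and count the H atoms it carries.
  atom 1 (O): bond orders sum to 2 → 0 H
  atom 3 (N): bond orders sum to 1 → 2 H
Lipinski HBD = 2.
Acceptors: N atoms = 1, O atoms = 1 → HBA = 2.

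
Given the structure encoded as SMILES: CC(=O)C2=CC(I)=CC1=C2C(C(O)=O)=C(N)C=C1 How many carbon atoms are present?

Count every carbon token in the SMILES (each C, including those in ring-closure positions and inside branches).
Carbon count: 13.

13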